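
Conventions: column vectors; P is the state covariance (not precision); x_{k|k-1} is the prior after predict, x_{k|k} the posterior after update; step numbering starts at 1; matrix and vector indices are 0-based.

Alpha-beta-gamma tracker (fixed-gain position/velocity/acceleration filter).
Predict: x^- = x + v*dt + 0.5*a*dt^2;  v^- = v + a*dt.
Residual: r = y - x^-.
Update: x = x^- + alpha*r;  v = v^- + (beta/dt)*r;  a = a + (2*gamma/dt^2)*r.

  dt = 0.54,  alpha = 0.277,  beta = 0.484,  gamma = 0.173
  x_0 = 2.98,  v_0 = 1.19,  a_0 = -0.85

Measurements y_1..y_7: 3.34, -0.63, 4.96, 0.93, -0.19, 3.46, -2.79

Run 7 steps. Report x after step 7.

step 1: x_pred=3.4987  r=-0.1587  x^+=3.4547  v^+=0.5888  a^+=-1.0383
step 2: x_pred=3.6213  r=-4.2513  x^+=2.4437  v^+=-3.7823  a^+=-6.0827
step 3: x_pred=-0.4856  r=5.4456  x^+=1.0228  v^+=-2.1860  a^+=0.3789
step 4: x_pred=-0.1024  r=1.0324  x^+=0.1836  v^+=-1.0561  a^+=1.6039
step 5: x_pred=-0.1529  r=-0.0371  x^+=-0.1632  v^+=-0.2233  a^+=1.5598
step 6: x_pred=-0.0563  r=3.5163  x^+=0.9177  v^+=3.7707  a^+=5.7321
step 7: x_pred=3.7896  r=-6.5796  x^+=1.9671  v^+=0.9688  a^+=-2.0749

x_post = 1.9671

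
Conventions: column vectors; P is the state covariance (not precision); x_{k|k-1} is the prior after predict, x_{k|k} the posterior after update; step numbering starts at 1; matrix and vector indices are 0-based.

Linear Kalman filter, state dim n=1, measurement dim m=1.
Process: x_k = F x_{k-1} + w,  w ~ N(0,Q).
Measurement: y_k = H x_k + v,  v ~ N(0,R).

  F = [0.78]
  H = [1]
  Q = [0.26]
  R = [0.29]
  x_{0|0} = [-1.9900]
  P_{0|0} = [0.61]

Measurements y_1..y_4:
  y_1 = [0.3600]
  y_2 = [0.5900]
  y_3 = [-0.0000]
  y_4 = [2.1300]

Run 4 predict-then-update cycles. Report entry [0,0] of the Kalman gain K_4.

step 1: x^-=[-1.5522]  P^-=[0.6311]  S=[0.9211]  K=[0.6852]  nu=[1.9122]  x^+=[-0.2420]  P^+=[0.1987]
step 2: x^-=[-0.1888]  P^-=[0.3809]  S=[0.6709]  K=[0.5677]  nu=[0.7788]  x^+=[0.2534]  P^+=[0.1646]
step 3: x^-=[0.1976]  P^-=[0.3602]  S=[0.6502]  K=[0.5540]  nu=[-0.1976]  x^+=[0.0881]  P^+=[0.1606]
step 4: x^-=[0.0688]  P^-=[0.3577]  S=[0.6477]  K=[0.5523]  nu=[2.0612]  x^+=[1.2072]  P^+=[0.1602]

K[0,0] = 0.5523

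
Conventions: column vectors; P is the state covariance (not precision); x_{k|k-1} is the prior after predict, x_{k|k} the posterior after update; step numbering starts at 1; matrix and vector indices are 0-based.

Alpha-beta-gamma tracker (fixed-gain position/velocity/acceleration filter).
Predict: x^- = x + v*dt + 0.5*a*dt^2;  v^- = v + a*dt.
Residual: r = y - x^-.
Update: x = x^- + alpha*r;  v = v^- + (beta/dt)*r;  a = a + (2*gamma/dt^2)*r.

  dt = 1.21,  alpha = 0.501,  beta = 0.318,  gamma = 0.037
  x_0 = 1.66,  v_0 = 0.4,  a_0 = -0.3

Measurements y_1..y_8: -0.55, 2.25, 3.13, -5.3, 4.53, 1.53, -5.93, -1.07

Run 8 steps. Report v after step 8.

step 1: x_pred=1.9244  r=-2.4744  x^+=0.6847  v^+=-0.6133  a^+=-0.4251
step 2: x_pred=-0.3685  r=2.6185  x^+=0.9434  v^+=-0.4394  a^+=-0.2927
step 3: x_pred=0.1973  r=2.9327  x^+=1.6666  v^+=-0.0229  a^+=-0.1445
step 4: x_pred=1.5331  r=-6.8331  x^+=-1.8903  v^+=-1.9935  a^+=-0.4899
step 5: x_pred=-4.6611  r=9.1911  x^+=-0.0563  v^+=-0.1708  a^+=-0.0253
step 6: x_pred=-0.2815  r=1.8115  x^+=0.6261  v^+=0.2747  a^+=0.0662
step 7: x_pred=1.0069  r=-6.9369  x^+=-2.4685  v^+=-1.4683  a^+=-0.2844
step 8: x_pred=-4.4532  r=3.3832  x^+=-2.7582  v^+=-0.9232  a^+=-0.1134

v_post = -0.9232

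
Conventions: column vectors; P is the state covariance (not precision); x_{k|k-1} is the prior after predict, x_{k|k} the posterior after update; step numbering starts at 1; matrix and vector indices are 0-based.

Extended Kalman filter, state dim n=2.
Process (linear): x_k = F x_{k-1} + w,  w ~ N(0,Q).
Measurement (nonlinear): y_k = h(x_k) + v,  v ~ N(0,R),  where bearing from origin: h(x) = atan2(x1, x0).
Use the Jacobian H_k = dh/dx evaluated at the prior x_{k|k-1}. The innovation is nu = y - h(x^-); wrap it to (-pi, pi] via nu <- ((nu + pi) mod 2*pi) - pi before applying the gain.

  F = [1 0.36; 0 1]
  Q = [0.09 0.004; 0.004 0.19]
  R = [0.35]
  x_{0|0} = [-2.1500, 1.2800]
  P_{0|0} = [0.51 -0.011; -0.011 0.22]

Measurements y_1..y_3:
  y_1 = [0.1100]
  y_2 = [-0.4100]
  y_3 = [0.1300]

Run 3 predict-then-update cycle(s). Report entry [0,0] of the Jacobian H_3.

step 1: x^-=[-1.6892, 1.2800]  P^-=[0.6206 0.0722; 0.0722 0.4100]  H_jac=[-0.2850 -0.3761]  S=[0.4739]  K=[-0.4305; -0.3688]  nu=[-2.3831]  x^+=[-0.6632, 2.1589]  P^+=[0.5328 -0.0030; -0.0030 0.3455]
step 2: x^-=[0.1140, 2.1589]  P^-=[0.6654 0.1254; 0.1254 0.5355]  H_jac=[-0.4619 0.0244]  S=[0.4895]  K=[-0.6217; -0.0916]  nu=[-1.9281]  x^+=[1.3126, 2.3356]  P^+=[0.4762 0.0975; 0.0975 0.5314]
step 3: x^-=[2.1534, 2.3356]  P^-=[0.7053 0.2928; 0.2928 0.7214]  H_jac=[-0.2314 0.2134]  S=[0.3917]  K=[-0.2572; 0.2200]  nu=[-0.6960]  x^+=[2.3324, 2.1825]  P^+=[0.6794 0.3150; 0.3150 0.7025]

H_jac[0,0] = -0.2314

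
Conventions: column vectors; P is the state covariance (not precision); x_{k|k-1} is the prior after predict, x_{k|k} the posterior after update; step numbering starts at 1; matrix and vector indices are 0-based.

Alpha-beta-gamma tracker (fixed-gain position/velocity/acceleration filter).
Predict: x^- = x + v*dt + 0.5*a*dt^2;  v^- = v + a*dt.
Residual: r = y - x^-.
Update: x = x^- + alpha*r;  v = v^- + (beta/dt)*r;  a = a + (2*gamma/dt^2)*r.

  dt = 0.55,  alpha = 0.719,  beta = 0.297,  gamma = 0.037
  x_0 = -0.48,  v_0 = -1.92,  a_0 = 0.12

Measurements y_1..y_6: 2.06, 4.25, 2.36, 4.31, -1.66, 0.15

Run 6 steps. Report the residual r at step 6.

resid = 0.3394

step 1: x_pred=-1.5178  r=3.5778  x^+=1.0546  v^+=0.0780  a^+=0.9952
step 2: x_pred=1.2481  r=3.0019  x^+=3.4065  v^+=2.2465  a^+=1.7296
step 3: x_pred=4.9036  r=-2.5436  x^+=3.0748  v^+=1.8242  a^+=1.1074
step 4: x_pred=4.2455  r=0.0645  x^+=4.2919  v^+=2.4680  a^+=1.1231
step 5: x_pred=5.8192  r=-7.4792  x^+=0.4417  v^+=-0.9530  a^+=-0.7065
step 6: x_pred=-0.1894  r=0.3394  x^+=0.0546  v^+=-1.1583  a^+=-0.6235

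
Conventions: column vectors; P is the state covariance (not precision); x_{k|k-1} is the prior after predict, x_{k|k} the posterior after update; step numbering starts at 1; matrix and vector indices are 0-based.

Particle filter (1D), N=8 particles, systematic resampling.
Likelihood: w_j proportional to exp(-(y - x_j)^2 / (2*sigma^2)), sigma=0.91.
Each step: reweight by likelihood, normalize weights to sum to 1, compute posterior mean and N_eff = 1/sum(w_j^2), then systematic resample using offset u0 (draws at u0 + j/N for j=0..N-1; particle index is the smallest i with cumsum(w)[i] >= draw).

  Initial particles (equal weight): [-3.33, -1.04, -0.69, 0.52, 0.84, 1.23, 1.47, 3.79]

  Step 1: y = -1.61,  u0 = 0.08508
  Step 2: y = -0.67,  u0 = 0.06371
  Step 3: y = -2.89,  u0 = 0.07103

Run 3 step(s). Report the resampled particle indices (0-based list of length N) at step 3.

step 1: w=[0.0991, 0.4859, 0.3546, 0.0382, 0.0158, 0.0045, 0.0019, 0.0000]  mean=-1.0384  Neff=2.6782  idx=[0, 1, 1, 1, 2, 2, 2, 3]
step 2: w=[0.0023, 0.1485, 0.1485, 0.1485, 0.1612, 0.1612, 0.1612, 0.0686]  mean=-0.7689  Neff=6.7184  idx=[1, 2, 3, 3, 4, 5, 6, 7]
step 3: w=[0.1893, 0.1893, 0.1893, 0.1893, 0.0804, 0.0804, 0.0804, 0.0013]  mean=-0.9534  Neff=6.1425  idx=[0, 1, 1, 2, 3, 3, 4, 6]

resampled_idx = [0, 1, 1, 2, 3, 3, 4, 6]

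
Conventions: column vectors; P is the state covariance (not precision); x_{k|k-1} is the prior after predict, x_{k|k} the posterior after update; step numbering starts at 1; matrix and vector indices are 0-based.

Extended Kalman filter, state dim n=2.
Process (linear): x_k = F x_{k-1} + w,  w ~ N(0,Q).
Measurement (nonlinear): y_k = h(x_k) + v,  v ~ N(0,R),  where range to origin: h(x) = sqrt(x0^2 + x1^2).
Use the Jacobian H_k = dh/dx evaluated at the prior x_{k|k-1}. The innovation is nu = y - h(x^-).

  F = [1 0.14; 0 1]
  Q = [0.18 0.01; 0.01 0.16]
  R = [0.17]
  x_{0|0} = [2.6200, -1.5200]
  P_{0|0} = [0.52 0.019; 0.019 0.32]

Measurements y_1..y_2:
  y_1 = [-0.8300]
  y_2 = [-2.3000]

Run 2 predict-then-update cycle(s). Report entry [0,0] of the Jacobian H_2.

step 1: x^-=[2.4072, -1.5200]  P^-=[0.7116 0.0738; 0.0738 0.4800]  H_jac=[0.8455 -0.5339]  S=[0.7489]  K=[0.7508; -0.2589]  nu=[-3.6769]  x^+=[-0.3533, -0.5682]  P^+=[0.2895 0.2194; 0.2194 0.4298]
step 2: x^-=[-0.4329, -0.5682]  P^-=[0.5393 0.2895; 0.2895 0.5898]  H_jac=[-0.6060 -0.7955]  S=[1.0204]  K=[-0.5460; -0.6317]  nu=[-3.0143]  x^+=[1.2129, 1.3361]  P^+=[0.2351 -0.0624; -0.0624 0.1826]

H_jac[0,0] = -0.6060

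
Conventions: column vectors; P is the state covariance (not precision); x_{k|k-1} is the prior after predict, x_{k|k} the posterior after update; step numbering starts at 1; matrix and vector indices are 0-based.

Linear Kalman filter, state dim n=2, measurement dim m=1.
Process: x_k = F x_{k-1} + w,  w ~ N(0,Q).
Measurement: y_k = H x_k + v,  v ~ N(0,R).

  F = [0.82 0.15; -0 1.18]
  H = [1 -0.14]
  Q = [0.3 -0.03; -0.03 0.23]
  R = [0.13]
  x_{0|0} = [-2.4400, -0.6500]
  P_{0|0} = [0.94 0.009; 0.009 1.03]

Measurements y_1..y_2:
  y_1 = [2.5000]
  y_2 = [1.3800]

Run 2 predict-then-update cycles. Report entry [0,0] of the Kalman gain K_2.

step 1: x^-=[-2.0983, -0.7670]  P^-=[0.9574 0.1610; 0.1610 1.6642]  S=[1.0750]  K=[0.8697; -0.0669]  nu=[4.4909]  x^+=[1.8074, -1.0677]  P^+=[0.1444 0.2236; 0.2236 1.6594]
step 2: x^-=[1.3219, -1.2598]  P^-=[0.4894 0.4801; 0.4801 2.5405]  S=[0.5348]  K=[0.7895; 0.2326]  nu=[-0.1183]  x^+=[1.2285, -1.2874]  P^+=[0.1561 0.3819; 0.3819 2.5115]

K[0,0] = 0.7895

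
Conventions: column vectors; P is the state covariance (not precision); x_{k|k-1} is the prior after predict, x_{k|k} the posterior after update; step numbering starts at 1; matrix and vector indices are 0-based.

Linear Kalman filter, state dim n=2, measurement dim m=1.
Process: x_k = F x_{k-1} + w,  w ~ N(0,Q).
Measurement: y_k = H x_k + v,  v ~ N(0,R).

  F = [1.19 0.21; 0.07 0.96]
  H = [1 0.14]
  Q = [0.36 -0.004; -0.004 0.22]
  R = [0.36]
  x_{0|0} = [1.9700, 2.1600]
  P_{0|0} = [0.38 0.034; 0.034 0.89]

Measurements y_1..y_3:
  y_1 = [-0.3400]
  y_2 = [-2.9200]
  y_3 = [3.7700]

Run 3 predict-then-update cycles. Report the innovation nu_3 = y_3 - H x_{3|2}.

innov = [5.8526]

step 1: x^-=[2.7979, 2.2115]  P^-=[0.9544 0.2464; 0.2464 1.0467]  S=[1.4039]  K=[0.7044; 0.2799]  nu=[-3.4475]  x^+=[0.3695, 1.2465]  P^+=[0.2578 -0.0304; -0.0304 0.9367]
step 2: x^-=[0.7015, 1.2225]  P^-=[0.7512 0.1712; 0.1712 1.0804]  S=[1.1803]  K=[0.6568; 0.2732]  nu=[-3.7927]  x^+=[-1.7894, 0.1865]  P^+=[0.2421 -0.0406; -0.0406 0.9923]
step 3: x^-=[-2.0902, 0.0538]  P^-=[0.7263 0.1693; 0.1693 1.1303]  S=[1.1559]  K=[0.6489; 0.2833]  nu=[5.8526]  x^+=[1.7075, 1.7120]  P^+=[0.2397 -0.0432; -0.0432 1.0375]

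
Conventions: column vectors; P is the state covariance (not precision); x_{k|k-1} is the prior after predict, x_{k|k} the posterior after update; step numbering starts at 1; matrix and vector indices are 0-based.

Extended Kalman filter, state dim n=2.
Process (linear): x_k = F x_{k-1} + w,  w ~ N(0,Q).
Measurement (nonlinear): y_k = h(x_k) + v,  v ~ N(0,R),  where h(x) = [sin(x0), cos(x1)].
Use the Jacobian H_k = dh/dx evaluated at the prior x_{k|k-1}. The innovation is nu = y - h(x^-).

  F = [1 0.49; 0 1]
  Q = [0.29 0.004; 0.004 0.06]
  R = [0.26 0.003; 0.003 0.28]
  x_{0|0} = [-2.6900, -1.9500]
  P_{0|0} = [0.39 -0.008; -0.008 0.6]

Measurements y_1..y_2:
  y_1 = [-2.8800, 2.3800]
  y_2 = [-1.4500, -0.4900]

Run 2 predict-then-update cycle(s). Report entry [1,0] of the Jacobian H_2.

H_jac[1,0] = 0.0000

step 1: x^-=[-3.6455, -1.9500]  P^-=[0.8162 0.2900; 0.2900 0.6600]  H_jac=[-0.8757 0.0000; 0.0000 0.9290]  S=[0.8859 -0.2329; -0.2329 0.8496]  K=[-0.7796 0.1034; -0.1044 0.6931]  nu=[-3.3629, 2.7502]  x^+=[-0.7395, 0.3073]  P^+=[0.2311 0.0286; 0.0286 0.2086]
step 2: x^-=[-0.5889, 0.3073]  P^-=[0.5993 0.1348; 0.1348 0.2686]  H_jac=[0.8316 0.0000; 0.0000 -0.3024]  S=[0.6744 -0.0309; -0.0309 0.3046]  K=[0.7362 -0.0592; 0.1548 -0.2510]  nu=[-0.8946, -1.4432]  x^+=[-1.1621, 0.5310]  P^+=[0.2300 0.0475; 0.0475 0.2308]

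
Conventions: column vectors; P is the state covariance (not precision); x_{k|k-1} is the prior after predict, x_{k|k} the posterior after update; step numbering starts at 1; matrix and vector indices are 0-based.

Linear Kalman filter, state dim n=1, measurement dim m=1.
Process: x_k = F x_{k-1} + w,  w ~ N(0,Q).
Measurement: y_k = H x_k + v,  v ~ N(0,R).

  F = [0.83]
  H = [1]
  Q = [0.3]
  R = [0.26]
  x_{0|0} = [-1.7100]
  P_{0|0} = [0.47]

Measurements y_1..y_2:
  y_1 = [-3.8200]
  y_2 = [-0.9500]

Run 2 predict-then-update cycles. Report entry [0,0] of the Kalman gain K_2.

step 1: x^-=[-1.4193]  P^-=[0.6238]  S=[0.8838]  K=[0.7058]  nu=[-2.4007]  x^+=[-3.1137]  P^+=[0.1835]
step 2: x^-=[-2.5844]  P^-=[0.4264]  S=[0.6864]  K=[0.6212]  nu=[1.6344]  x^+=[-1.5691]  P^+=[0.1615]

K[0,0] = 0.6212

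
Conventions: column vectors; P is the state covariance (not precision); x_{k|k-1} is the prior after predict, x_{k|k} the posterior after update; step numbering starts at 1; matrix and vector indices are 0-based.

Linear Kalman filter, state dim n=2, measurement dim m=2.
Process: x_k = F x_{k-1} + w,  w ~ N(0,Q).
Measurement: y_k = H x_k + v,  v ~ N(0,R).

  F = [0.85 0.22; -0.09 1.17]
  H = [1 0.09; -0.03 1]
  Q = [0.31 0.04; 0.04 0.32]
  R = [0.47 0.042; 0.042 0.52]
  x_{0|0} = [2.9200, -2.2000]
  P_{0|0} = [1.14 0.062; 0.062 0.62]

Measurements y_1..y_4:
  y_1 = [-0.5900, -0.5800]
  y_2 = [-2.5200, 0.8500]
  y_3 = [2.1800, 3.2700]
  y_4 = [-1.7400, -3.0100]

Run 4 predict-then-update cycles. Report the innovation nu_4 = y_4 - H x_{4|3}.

innov = [-2.8558, -5.2825]

step 1: x^-=[1.9980, -2.8368]  P^-=[1.1868 0.1728; 0.1728 1.1649]  S=[1.6974 0.2836; 0.2836 1.6756]  K=[0.7149 -0.0391; 0.0493 0.6838]  nu=[-2.3327, 2.3167]  x^+=[0.2397, -1.3678]  P^+=[0.3326 0.0197; 0.0197 0.3582]
step 2: x^-=[-0.0971, -1.6219]  P^-=[0.5750 0.1259; 0.1259 0.8089]  S=[1.0742 0.2231; 0.2231 1.3219]  K=[0.5480 -0.0103; 0.0606 0.5989]  nu=[-2.2769, 2.4690]  x^+=[-1.3702, -0.2813]  P^+=[0.2548 0.0253; 0.0253 0.3147]
step 3: x^-=[-1.2265, -0.2058]  P^-=[0.5188 0.1262; 0.1262 0.7475]  S=[1.0176 0.2196; 0.2196 1.2604]  K=[0.5217 -0.0031; 0.0653 0.5787]  nu=[3.4251, 3.4390]  x^+=[0.5496, 2.0079]  P^+=[0.2426 0.0276; 0.0276 0.3045]
step 4: x^-=[0.9089, 2.2998]  P^-=[0.5103 0.1267; 0.1267 0.7330]  S=[1.0091 0.2190; 0.2190 1.2458]  K=[0.5174 -0.0015; 0.0664 0.5736]  nu=[-2.8558, -5.2825]  x^+=[-0.5605, -0.9201]  P^+=[0.2406 0.0281; 0.0281 0.3019]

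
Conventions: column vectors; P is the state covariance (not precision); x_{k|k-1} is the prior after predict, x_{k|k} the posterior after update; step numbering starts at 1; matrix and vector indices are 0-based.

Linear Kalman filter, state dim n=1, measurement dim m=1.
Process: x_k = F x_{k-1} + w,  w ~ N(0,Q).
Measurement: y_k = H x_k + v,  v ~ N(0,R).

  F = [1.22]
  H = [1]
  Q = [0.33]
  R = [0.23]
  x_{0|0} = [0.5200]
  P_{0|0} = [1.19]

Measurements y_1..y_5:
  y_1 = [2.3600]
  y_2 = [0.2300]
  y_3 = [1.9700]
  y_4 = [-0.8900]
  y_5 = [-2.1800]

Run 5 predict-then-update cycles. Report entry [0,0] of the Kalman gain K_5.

K[0,0] = 0.7141

step 1: x^-=[0.6344]  P^-=[2.1012]  S=[2.3312]  K=[0.9013]  nu=[1.7256]  x^+=[2.1897]  P^+=[0.2073]
step 2: x^-=[2.6715]  P^-=[0.6386]  S=[0.8686]  K=[0.7352]  nu=[-2.4415]  x^+=[0.8765]  P^+=[0.1691]
step 3: x^-=[1.0694]  P^-=[0.5817]  S=[0.8117]  K=[0.7166]  nu=[0.9006]  x^+=[1.7148]  P^+=[0.1648]
step 4: x^-=[2.0920]  P^-=[0.5753]  S=[0.8053]  K=[0.7144]  nu=[-2.9820]  x^+=[-0.0383]  P^+=[0.1643]
step 5: x^-=[-0.0468]  P^-=[0.5746]  S=[0.8046]  K=[0.7141]  nu=[-2.1332]  x^+=[-1.5702]  P^+=[0.1642]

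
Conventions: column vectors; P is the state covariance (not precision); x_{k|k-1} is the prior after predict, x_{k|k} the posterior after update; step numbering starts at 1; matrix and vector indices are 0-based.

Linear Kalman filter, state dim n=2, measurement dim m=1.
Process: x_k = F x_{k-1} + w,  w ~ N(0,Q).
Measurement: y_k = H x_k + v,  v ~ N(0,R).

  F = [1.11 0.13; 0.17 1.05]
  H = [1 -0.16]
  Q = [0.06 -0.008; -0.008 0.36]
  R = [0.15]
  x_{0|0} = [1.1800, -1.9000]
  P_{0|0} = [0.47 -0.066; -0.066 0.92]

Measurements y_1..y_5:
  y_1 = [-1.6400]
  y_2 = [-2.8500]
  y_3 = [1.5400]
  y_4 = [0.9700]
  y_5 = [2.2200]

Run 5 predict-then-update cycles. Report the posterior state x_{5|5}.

x_post = [2.2991, 3.5404]

step 1: x^-=[1.0628, -1.7944]  P^-=[0.6356 0.1279; 0.1279 1.3643]  S=[0.7796]  K=[0.7890; -0.1160]  nu=[-2.9899]  x^+=[-1.2963, -1.4477]  P^+=[0.1502 0.1992; 0.1992 1.3538]
step 2: x^-=[-1.6271, -1.7404]  P^-=[0.3255 0.4417; 0.4417 1.9281]  S=[0.3835]  K=[0.6644; 0.3475]  nu=[-1.5013]  x^+=[-2.6247, -2.2621]  P^+=[0.1562 0.3532; 0.3532 1.8818]
step 3: x^-=[-3.2075, -2.8214]  P^-=[0.3862 0.6978; 0.6978 2.5653]  S=[0.3785]  K=[0.7252; 0.7591]  nu=[4.2960]  x^+=[-0.0920, 0.4398]  P^+=[0.1871 0.4894; 0.4894 2.3471]
step 4: x^-=[-0.0449, 0.4461]  P^-=[0.4714 0.9289; 0.9289 3.1278]  S=[0.4042]  K=[0.7985; 1.0599]  nu=[1.0863]  x^+=[0.8225, 1.5975]  P^+=[0.2137 0.5868; 0.5868 2.6737]
step 5: x^-=[1.1207, 1.8172]  P^-=[0.5378 1.0941; 1.0941 3.5234]  S=[0.4279]  K=[0.8478; 1.2396]  nu=[1.3901]  x^+=[2.2991, 3.5404]  P^+=[0.2303 0.6445; 0.6445 2.8659]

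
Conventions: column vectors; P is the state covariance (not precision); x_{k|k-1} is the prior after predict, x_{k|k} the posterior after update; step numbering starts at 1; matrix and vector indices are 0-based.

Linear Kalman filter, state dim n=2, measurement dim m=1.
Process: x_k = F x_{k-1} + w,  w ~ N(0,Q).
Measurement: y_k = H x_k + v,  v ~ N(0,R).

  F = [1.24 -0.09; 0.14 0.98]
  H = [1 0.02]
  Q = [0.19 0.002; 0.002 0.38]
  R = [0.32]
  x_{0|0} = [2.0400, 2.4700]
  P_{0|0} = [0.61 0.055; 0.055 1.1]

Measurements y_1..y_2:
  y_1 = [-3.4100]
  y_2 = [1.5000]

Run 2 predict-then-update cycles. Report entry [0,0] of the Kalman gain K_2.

step 1: x^-=[2.3073, 2.7062]  P^-=[1.1246 0.0770; 0.0770 1.4635]  S=[1.4482]  K=[0.7776; 0.0734]  nu=[-5.7714]  x^+=[-2.1804, 2.2826]  P^+=[0.2489 -0.0056; -0.0056 1.4557]
step 2: x^-=[-2.9091, 1.9317]  P^-=[0.5858 -0.0899; -0.0899 1.7814]  S=[0.9029]  K=[0.6468; -0.0602]  nu=[4.3705]  x^+=[-0.0823, 1.6688]  P^+=[0.2081 -0.0548; -0.0548 1.7781]

K[0,0] = 0.6468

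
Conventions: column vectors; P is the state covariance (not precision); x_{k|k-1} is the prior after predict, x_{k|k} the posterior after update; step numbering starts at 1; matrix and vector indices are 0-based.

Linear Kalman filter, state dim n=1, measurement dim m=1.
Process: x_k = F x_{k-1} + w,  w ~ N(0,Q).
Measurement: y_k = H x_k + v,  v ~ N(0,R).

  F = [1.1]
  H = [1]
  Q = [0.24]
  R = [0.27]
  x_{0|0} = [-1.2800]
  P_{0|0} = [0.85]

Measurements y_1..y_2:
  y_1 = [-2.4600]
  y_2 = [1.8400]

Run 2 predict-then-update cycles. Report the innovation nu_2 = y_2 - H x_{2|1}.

innov = [4.3429]

step 1: x^-=[-1.4080]  P^-=[1.2685]  S=[1.5385]  K=[0.8245]  nu=[-1.0520]  x^+=[-2.2754]  P^+=[0.2226]
step 2: x^-=[-2.5029]  P^-=[0.5094]  S=[0.7794]  K=[0.6536]  nu=[4.3429]  x^+=[0.3355]  P^+=[0.1765]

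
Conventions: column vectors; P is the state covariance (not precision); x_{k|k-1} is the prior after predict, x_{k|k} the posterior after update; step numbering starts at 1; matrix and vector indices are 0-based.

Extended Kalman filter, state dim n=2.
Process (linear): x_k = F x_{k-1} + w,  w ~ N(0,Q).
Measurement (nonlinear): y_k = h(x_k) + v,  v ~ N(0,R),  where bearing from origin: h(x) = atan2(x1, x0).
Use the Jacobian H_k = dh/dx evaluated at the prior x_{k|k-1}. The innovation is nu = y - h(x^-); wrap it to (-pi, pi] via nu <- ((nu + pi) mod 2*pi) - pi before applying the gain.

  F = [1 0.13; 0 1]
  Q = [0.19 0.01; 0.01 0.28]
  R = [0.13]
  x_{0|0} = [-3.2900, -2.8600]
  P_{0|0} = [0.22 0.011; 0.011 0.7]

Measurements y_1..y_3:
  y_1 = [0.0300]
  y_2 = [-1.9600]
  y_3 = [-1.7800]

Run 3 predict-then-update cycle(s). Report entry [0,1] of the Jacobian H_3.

step 1: x^-=[-3.6618, -2.8600]  P^-=[0.4247 0.1120; 0.1120 0.9800]  H_jac=[0.1325 -0.1696]  S=[0.1606]  K=[0.2320; -0.9426]  nu=[2.5085]  x^+=[-3.0798, -5.2244]  P^+=[0.4160 0.1471; 0.1471 0.8373]
step 2: x^-=[-3.7590, -5.2244]  P^-=[0.6584 0.2660; 0.2660 1.1173]  H_jac=[0.1261 -0.0907]  S=[0.1436]  K=[0.4103; -0.4725]  nu=[0.2345]  x^+=[-3.6628, -5.3352]  P^+=[0.6343 0.2938; 0.2938 1.0853]
step 3: x^-=[-4.3563, -5.3352]  P^-=[0.9190 0.4449; 0.4449 1.3653]  H_jac=[0.1125 -0.0918]  S=[0.1439]  K=[0.4342; -0.5233]  nu=[0.4755]  x^+=[-4.1499, -5.5841]  P^+=[0.8919 0.4776; 0.4776 1.3258]

H_jac[0,1] = -0.0918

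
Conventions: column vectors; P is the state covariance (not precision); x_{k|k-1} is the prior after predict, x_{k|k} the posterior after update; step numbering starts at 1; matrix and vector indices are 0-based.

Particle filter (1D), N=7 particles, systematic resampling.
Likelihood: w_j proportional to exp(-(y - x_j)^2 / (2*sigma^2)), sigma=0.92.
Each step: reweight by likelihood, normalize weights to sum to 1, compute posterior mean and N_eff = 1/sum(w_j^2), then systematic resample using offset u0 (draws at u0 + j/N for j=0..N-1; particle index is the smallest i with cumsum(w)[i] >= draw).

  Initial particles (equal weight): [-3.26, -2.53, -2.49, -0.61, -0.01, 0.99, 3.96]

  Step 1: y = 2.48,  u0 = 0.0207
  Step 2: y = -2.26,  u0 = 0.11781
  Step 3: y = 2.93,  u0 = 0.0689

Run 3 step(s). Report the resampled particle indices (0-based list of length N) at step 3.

resampled_idx = [1, 5, 6, 6, 6, 6, 6]

step 1: w=[0.0000, 0.0000, 0.0000, 0.0062, 0.0448, 0.4703, 0.4787]  mean=2.3569  Neff=2.2106  idx=[4, 5, 5, 5, 6, 6, 6]
step 2: w=[0.8957, 0.0348, 0.0348, 0.0348, 0.0000, 0.0000, 0.0000]  mean=0.0943  Neff=1.2408  idx=[0, 0, 0, 0, 0, 0, 3]
step 3: w=[0.0419, 0.0419, 0.0419, 0.0419, 0.0419, 0.0419, 0.7486]  mean=0.7386  Neff=1.7516  idx=[1, 5, 6, 6, 6, 6, 6]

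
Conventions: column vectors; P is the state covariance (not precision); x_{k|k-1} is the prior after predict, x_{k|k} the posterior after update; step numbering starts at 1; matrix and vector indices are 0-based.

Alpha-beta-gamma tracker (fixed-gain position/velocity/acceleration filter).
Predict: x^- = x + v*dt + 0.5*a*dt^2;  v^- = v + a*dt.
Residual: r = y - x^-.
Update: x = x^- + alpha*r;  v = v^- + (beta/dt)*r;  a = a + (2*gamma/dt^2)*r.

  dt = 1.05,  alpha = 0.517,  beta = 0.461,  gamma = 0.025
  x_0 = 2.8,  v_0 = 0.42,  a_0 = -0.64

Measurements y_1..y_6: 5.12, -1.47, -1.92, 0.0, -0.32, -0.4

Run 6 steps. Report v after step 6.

v_post = 0.5108

step 1: x_pred=2.8882  r=2.2318  x^+=4.0420  v^+=0.7279  a^+=-0.5388
step 2: x_pred=4.5093  r=-5.9793  x^+=1.4180  v^+=-2.4631  a^+=-0.8100
step 3: x_pred=-1.6147  r=-0.3053  x^+=-1.7725  v^+=-3.4475  a^+=-0.8238
step 4: x_pred=-5.8466  r=5.8466  x^+=-2.8239  v^+=-1.7456  a^+=-0.5586
step 5: x_pred=-4.9647  r=4.6447  x^+=-2.5634  v^+=-0.2929  a^+=-0.3480
step 6: x_pred=-3.0628  r=2.6628  x^+=-1.6861  v^+=0.5108  a^+=-0.2272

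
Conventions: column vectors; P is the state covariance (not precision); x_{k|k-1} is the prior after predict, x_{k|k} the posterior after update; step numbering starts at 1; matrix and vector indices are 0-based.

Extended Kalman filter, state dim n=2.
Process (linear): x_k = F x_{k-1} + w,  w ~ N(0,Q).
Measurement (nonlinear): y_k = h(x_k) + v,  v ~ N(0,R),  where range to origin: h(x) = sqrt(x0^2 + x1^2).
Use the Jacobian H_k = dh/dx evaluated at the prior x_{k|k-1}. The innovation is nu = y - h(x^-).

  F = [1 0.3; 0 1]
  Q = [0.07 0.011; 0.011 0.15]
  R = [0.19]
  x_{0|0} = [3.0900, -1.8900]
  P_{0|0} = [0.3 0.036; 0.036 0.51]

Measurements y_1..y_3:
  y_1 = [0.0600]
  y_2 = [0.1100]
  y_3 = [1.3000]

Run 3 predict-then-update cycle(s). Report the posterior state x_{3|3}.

step 1: x^-=[2.5230, -1.8900]  P^-=[0.4375 0.2000; 0.2000 0.6600]  H_jac=[0.8003 -0.5995]  S=[0.5155]  K=[0.4466; -0.4571]  nu=[-3.0924]  x^+=[1.1419, -0.4766]  P^+=[0.3347 0.3052; 0.3052 0.5523]
step 2: x^-=[0.9990, -0.4766]  P^-=[0.6375 0.4819; 0.4819 0.7023]  H_jac=[0.9025 -0.4306]  S=[0.4649]  K=[0.7912; 0.2851]  nu=[-0.9968]  x^+=[0.2103, -0.7608]  P^+=[0.3465 0.3771; 0.3771 0.6645]
step 3: x^-=[-0.0180, -0.7608]  P^-=[0.7025 0.5874; 0.5874 0.8145]  H_jac=[-0.0236 -0.9997]  S=[1.0322]  K=[-0.5850; -0.8023]  nu=[0.5390]  x^+=[-0.3333, -1.1932]  P^+=[0.3493 0.1029; 0.1029 0.1501]

x_post = [-0.3333, -1.1932]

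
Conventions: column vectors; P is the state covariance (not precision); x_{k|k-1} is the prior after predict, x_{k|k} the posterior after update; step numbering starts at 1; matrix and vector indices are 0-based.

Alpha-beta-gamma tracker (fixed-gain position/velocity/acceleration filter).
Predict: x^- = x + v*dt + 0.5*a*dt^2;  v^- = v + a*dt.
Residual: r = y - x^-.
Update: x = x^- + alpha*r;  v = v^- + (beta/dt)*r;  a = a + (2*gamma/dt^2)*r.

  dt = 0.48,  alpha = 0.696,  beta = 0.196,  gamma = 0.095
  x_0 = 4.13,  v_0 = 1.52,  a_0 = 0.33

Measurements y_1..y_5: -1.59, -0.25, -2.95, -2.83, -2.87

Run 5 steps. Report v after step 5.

step 1: x_pred=4.8976  r=-6.4876  x^+=0.3822  v^+=-0.9707  a^+=-5.0200
step 2: x_pred=-0.6620  r=0.4120  x^+=-0.3753  v^+=-3.2121  a^+=-4.6803
step 3: x_pred=-2.4562  r=-0.4938  x^+=-2.7999  v^+=-5.6602  a^+=-5.0875
step 4: x_pred=-6.1029  r=3.2729  x^+=-3.8250  v^+=-6.7658  a^+=-2.3885
step 5: x_pred=-7.3477  r=4.4777  x^+=-4.2312  v^+=-6.0839  a^+=1.3041

v_post = -6.0839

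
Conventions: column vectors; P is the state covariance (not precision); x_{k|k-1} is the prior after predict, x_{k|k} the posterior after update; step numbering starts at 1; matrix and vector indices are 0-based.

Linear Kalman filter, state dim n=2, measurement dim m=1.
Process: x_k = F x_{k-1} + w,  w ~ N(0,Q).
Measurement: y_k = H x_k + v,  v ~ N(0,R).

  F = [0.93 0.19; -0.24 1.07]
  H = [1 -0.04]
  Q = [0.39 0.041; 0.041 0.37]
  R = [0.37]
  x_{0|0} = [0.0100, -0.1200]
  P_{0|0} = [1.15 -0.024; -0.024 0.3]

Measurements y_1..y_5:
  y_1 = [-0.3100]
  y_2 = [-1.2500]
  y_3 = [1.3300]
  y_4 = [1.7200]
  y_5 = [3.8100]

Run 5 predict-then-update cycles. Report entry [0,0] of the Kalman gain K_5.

K[0,0] = 0.6801

step 1: x^-=[-0.0135, -0.1308]  P^-=[1.3870 -0.1775; -0.1775 0.7920]  S=[1.7724]  K=[0.7865; -0.1180]  nu=[-0.3017]  x^+=[-0.2508, -0.0952]  P^+=[0.2905 -0.0130; -0.0130 0.7674]
step 2: x^-=[-0.2514, -0.0417]  P^-=[0.6644 0.1199; 0.1199 1.2719]  S=[1.0268]  K=[0.6423; 0.0672]  nu=[-1.0003]  x^+=[-0.8939, -0.1089]  P^+=[0.2407 0.0755; 0.0755 1.2673]
step 3: x^-=[-0.8520, 0.0981]  P^-=[0.6706 0.3167; 0.3167 1.7960]  S=[1.0182]  K=[0.6462; 0.2404]  nu=[2.1859]  x^+=[0.5606, 0.6237]  P^+=[0.2454 0.1584; 0.1584 1.7371]
step 4: x^-=[0.6398, 0.5328]  P^-=[0.7210 0.4898; 0.4898 2.2916]  S=[1.0555]  K=[0.6645; 0.3772]  nu=[1.1015]  x^+=[1.3718, 0.9483]  P^+=[0.2549 0.2252; 0.2252 2.1414]
step 5: x^-=[1.4560, 0.6854]  P^-=[0.7674 0.6333; 0.6333 2.7207]  S=[1.0910]  K=[0.6801; 0.4807]  nu=[2.3815]  x^+=[3.0756, 1.8303]  P^+=[0.2627 0.2766; 0.2766 2.4686]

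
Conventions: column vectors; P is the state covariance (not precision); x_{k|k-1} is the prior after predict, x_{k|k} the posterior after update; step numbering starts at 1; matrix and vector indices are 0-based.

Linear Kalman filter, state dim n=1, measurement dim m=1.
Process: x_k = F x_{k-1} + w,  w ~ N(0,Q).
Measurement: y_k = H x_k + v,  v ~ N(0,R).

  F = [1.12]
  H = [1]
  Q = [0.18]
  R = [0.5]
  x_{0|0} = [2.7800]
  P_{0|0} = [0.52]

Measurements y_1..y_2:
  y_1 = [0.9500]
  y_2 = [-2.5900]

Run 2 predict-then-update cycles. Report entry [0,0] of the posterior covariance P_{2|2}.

step 1: x^-=[3.1136]  P^-=[0.8323]  S=[1.3323]  K=[0.6247]  nu=[-2.1636]  x^+=[1.7620]  P^+=[0.3124]
step 2: x^-=[1.9734]  P^-=[0.5718]  S=[1.0718]  K=[0.5335]  nu=[-4.5634]  x^+=[-0.4612]  P^+=[0.2668]

P_post[0,0] = 0.2668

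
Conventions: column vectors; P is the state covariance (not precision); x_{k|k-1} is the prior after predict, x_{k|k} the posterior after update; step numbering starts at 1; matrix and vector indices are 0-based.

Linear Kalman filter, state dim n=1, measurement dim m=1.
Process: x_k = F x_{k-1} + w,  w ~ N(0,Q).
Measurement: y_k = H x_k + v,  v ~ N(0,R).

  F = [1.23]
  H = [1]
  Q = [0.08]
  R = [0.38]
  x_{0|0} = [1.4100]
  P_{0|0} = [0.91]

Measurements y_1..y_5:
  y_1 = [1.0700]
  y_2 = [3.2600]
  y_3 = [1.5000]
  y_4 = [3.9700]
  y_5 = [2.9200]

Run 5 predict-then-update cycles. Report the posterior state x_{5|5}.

x_post = [3.5481]

step 1: x^-=[1.7343]  P^-=[1.4567]  S=[1.8367]  K=[0.7931]  nu=[-0.6643]  x^+=[1.2074]  P^+=[0.3014]
step 2: x^-=[1.4851]  P^-=[0.5360]  S=[0.9160]  K=[0.5851]  nu=[1.7749]  x^+=[2.5237]  P^+=[0.2224]
step 3: x^-=[3.1041]  P^-=[0.4164]  S=[0.7964]  K=[0.5229]  nu=[-1.6041]  x^+=[2.2654]  P^+=[0.1987]
step 4: x^-=[2.7864]  P^-=[0.3806]  S=[0.7606]  K=[0.5004]  nu=[1.1836]  x^+=[3.3787]  P^+=[0.1901]
step 5: x^-=[4.1558]  P^-=[0.3677]  S=[0.7477]  K=[0.4918]  nu=[-1.2358]  x^+=[3.5481]  P^+=[0.1869]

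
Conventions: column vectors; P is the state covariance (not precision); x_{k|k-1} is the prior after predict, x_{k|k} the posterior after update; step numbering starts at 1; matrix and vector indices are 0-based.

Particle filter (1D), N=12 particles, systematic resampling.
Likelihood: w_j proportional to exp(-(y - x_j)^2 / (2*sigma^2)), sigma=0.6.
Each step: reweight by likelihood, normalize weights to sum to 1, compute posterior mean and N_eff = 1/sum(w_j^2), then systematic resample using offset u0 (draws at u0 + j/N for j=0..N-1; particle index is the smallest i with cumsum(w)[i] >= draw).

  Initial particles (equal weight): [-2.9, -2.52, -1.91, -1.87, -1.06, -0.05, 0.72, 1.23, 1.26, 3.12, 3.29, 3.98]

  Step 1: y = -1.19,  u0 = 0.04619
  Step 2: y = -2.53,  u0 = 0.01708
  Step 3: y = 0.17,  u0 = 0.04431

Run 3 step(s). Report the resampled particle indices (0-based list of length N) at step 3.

step 1: w=[0.0076, 0.0379, 0.2150, 0.2324, 0.4315, 0.0727, 0.0028, 0.0001, 0.0001, 0.0000, 0.0000, 0.0000]  mean=-1.4214  Neff=3.4110  idx=[2, 2, 2, 3, 3, 3, 4, 4, 4, 4, 4, 5]
step 2: w=[0.1608, 0.1608, 0.1608, 0.1498, 0.1498, 0.1498, 0.0136, 0.0136, 0.0136, 0.0136, 0.0136, 0.0001]  mean=-1.8340  Neff=6.8584  idx=[0, 0, 1, 1, 2, 2, 3, 3, 4, 4, 5, 6]
step 3: w=[0.0161, 0.0161, 0.0161, 0.0161, 0.0161, 0.0161, 0.0203, 0.0203, 0.0203, 0.0203, 0.0203, 0.8021]  mean=-1.2242  Neff=1.5458  idx=[2, 7, 11, 11, 11, 11, 11, 11, 11, 11, 11, 11]

resampled_idx = [2, 7, 11, 11, 11, 11, 11, 11, 11, 11, 11, 11]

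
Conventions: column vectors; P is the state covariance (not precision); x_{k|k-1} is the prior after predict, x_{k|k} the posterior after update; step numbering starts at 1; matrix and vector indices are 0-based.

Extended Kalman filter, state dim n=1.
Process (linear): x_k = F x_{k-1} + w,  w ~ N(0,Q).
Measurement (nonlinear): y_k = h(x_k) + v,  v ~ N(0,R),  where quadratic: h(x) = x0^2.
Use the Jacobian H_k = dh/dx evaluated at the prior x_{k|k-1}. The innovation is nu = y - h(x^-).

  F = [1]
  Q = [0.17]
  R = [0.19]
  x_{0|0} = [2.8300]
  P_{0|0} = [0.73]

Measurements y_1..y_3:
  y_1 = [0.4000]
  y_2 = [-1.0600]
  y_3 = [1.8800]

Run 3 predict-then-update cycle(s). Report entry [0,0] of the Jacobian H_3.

H_jac[0,0] = 1.0229

step 1: x^-=[2.8300]  P^-=[0.9000]  H_jac=[5.6600]  S=[29.0220]  K=[0.1755]  nu=[-7.6089]  x^+=[1.4945]  P^+=[0.0059]
step 2: x^-=[1.4945]  P^-=[0.1759]  H_jac=[2.9889]  S=[1.7614]  K=[0.2985]  nu=[-3.2934]  x^+=[0.5115]  P^+=[0.0190]
step 3: x^-=[0.5115]  P^-=[0.1890]  H_jac=[1.0229]  S=[0.3877]  K=[0.4985]  nu=[1.6184]  x^+=[1.3183]  P^+=[0.0926]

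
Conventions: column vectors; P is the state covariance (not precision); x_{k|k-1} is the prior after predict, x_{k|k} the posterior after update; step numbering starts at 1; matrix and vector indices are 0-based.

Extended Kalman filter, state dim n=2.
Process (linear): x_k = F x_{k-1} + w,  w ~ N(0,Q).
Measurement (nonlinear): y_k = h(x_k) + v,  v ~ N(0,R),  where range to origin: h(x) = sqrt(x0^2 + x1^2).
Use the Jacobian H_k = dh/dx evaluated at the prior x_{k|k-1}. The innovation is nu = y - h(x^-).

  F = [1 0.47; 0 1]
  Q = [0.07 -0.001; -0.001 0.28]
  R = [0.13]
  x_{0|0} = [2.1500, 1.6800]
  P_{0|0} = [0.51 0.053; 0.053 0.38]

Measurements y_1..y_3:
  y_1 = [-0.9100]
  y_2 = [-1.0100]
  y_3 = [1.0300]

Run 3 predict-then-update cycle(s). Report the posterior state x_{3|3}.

x_post = [0.4105, 0.9225]

step 1: x^-=[2.9396, 1.6800]  P^-=[0.7138 0.2306; 0.2306 0.6600]  H_jac=[0.8682 0.4962]  S=[1.0292]  K=[0.7133; 0.5127]  nu=[-4.2958]  x^+=[-0.1245, -0.5225]  P^+=[0.1901 -0.1458; -0.1458 0.3894]
step 2: x^-=[-0.3701, -0.5225]  P^-=[0.2091 0.0362; 0.0362 0.6694]  H_jac=[-0.5780 -0.8160]  S=[0.6798]  K=[-0.2213; -0.8344]  nu=[-1.6503]  x^+=[-0.0049, 0.8545]  P^+=[0.1758 -0.0893; -0.0893 0.1962]
step 3: x^-=[0.3967, 0.8545]  P^-=[0.2052 0.0019; 0.0019 0.4762]  H_jac=[0.4211 0.9070]  S=[0.5596]  K=[0.1575; 0.7732]  nu=[0.0880]  x^+=[0.4105, 0.9225]  P^+=[0.1913 -0.0662; -0.0662 0.1416]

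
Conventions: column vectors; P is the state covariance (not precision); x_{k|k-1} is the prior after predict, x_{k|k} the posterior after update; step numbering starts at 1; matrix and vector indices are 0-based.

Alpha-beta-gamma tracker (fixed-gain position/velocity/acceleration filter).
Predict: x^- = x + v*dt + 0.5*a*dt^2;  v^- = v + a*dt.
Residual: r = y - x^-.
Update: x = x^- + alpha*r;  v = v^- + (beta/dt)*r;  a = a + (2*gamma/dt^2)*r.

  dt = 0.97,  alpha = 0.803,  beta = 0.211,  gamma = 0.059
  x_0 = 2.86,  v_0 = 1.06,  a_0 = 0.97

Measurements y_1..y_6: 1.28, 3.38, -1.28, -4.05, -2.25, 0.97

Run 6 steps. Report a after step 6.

a_post = -0.0983

step 1: x_pred=4.3445  r=-3.0645  x^+=1.8837  v^+=1.3343  a^+=0.5857
step 2: x_pred=3.4535  r=-0.0735  x^+=3.3945  v^+=1.8864  a^+=0.5765
step 3: x_pred=5.4955  r=-6.7755  x^+=0.0548  v^+=0.9717  a^+=-0.2733
step 4: x_pred=0.8688  r=-4.9188  x^+=-3.0810  v^+=-0.3633  a^+=-0.8901
step 5: x_pred=-3.8522  r=1.6022  x^+=-2.5656  v^+=-0.8782  a^+=-0.6892
step 6: x_pred=-3.7418  r=4.7118  x^+=0.0418  v^+=-0.5218  a^+=-0.0983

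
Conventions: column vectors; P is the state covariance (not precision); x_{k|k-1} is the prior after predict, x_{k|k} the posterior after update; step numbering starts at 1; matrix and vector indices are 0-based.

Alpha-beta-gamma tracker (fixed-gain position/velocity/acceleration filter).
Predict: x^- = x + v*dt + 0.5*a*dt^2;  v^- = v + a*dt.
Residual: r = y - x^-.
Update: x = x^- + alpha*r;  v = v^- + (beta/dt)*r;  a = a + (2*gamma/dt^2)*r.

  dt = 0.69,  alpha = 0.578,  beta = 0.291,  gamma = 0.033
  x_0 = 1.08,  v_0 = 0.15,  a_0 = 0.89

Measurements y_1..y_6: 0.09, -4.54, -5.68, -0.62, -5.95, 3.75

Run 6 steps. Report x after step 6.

step 1: x_pred=1.3954  r=-1.3054  x^+=0.6409  v^+=0.2136  a^+=0.7090
step 2: x_pred=0.9570  r=-5.4970  x^+=-2.2203  v^+=-1.6155  a^+=-0.0530
step 3: x_pred=-3.3476  r=-2.3324  x^+=-4.6957  v^+=-2.6357  a^+=-0.3763
step 4: x_pred=-6.6040  r=5.9840  x^+=-3.1452  v^+=-0.3717  a^+=0.4532
step 5: x_pred=-3.2938  r=-2.6562  x^+=-4.8291  v^+=-1.1792  a^+=0.0850
step 6: x_pred=-5.6225  r=9.3725  x^+=-0.2052  v^+=2.8322  a^+=1.3843

x_post = -0.2052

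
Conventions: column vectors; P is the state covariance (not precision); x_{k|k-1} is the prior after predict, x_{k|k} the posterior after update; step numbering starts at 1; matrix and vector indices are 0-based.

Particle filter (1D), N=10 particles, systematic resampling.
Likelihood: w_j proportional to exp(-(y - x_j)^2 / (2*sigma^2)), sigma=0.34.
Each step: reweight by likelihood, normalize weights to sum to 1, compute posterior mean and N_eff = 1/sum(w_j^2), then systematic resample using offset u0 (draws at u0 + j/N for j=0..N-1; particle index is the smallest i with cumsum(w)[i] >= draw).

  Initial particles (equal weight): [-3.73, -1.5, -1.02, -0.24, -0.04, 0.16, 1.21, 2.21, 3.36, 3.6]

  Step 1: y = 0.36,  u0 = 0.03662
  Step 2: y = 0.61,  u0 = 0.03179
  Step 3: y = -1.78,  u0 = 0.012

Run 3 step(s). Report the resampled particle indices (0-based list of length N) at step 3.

step 1: w=[0.0000, 0.0000, 0.0002, 0.1320, 0.3135, 0.5268, 0.0275, 0.0000, 0.0000, 0.0000]  mean=0.0732  Neff=2.5381  idx=[3, 4, 4, 4, 4, 5, 5, 5, 5, 5]
step 2: w=[0.0159, 0.0581, 0.0581, 0.0581, 0.0581, 0.1504, 0.1504, 0.1504, 0.1504, 0.1504]  mean=0.1072  Neff=7.8864  idx=[1, 2, 4, 5, 6, 6, 7, 8, 8, 9]
step 3: w=[0.3039, 0.3039, 0.3039, 0.0126, 0.0126, 0.0126, 0.0126, 0.0126, 0.0126, 0.0126]  mean=-0.0224  Neff=3.5939  idx=[0, 0, 0, 1, 1, 1, 2, 2, 2, 3]

resampled_idx = [0, 0, 0, 1, 1, 1, 2, 2, 2, 3]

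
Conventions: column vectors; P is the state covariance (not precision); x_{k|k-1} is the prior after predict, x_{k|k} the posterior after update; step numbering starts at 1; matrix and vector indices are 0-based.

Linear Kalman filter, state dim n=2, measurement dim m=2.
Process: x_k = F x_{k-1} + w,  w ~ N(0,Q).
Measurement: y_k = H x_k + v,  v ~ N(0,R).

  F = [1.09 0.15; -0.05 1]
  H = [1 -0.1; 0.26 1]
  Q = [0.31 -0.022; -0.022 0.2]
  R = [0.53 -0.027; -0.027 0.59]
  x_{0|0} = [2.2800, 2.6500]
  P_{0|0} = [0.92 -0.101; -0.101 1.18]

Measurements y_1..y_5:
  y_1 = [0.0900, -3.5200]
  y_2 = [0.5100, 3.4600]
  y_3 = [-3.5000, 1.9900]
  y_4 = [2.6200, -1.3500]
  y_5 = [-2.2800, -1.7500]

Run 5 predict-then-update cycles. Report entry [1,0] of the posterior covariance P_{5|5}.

P_post[1,0] = -0.0326

step 1: x^-=[2.8827, 2.5360]  P^-=[1.3966 -0.0045; -0.0045 1.3924]  S=[1.9414 0.1925; 0.1925 2.0745]  K=[0.7090 0.1071; -0.1418 0.6838]  nu=[-2.5391, -6.8055]  x^+=[0.3538, -1.7575]  P^+=[0.3677 -0.0516; -0.0516 0.4207]
step 2: x^-=[0.1220, -1.7752]  P^-=[0.7395 -0.0348; -0.0348 0.6268]  S=[1.2827 0.0687; 0.0687 1.2487]  K=[0.5741 0.0945; -0.1028 0.5004]  nu=[0.2105, 5.2035]  x^+=[0.7347, 0.8068]  P^+=[0.2980 -0.0372; -0.0372 0.3077]
step 3: x^-=[0.9219, 0.7700]  P^-=[0.6588 -0.0324; -0.0324 0.5121]  S=[1.2004 0.0616; 0.0616 1.1298]  K=[0.5468 0.0932; -0.0928 0.4509]  nu=[-4.3449, 0.9803]  x^+=[-1.3624, 1.6150]  P^+=[0.2839 -0.0336; -0.0336 0.2773]
step 4: x^-=[-1.2427, 1.6831]  P^-=[0.6426 -0.0323; -0.0323 0.4813]  S=[1.1838 0.0605; 0.0605 1.0980]  K=[0.5408 0.0930; -0.0902 0.4357]  nu=[4.0310, -2.7100]  x^+=[0.6851, 0.1388]  P^+=[0.2808 -0.0328; -0.0328 0.2680]
step 5: x^-=[0.7676, 0.1046]  P^-=[0.6390 -0.0326; -0.0326 0.4720]  S=[1.1802 0.0602; 0.0602 1.0883]  K=[0.5394 0.0929; -0.0896 0.4309]  nu=[-3.0371, -2.0542]  x^+=[-1.0615, -0.5085]  P^+=[0.2801 -0.0326; -0.0326 0.2651]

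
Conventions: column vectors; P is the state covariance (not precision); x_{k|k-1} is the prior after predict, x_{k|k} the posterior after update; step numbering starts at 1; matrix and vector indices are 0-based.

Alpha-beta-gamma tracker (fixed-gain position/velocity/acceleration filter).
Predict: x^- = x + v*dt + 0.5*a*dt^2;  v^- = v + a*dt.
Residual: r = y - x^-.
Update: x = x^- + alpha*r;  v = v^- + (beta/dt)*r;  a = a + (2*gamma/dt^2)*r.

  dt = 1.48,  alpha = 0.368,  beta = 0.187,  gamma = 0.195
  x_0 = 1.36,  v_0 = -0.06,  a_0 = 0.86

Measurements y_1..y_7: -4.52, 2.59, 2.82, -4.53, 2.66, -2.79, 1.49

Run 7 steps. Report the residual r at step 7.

resid = 6.4907

step 1: x_pred=2.2131  r=-6.7331  x^+=-0.2647  v^+=0.3621  a^+=-0.3388
step 2: x_pred=-0.0999  r=2.6899  x^+=0.8900  v^+=0.2005  a^+=0.1401
step 3: x_pred=1.3401  r=1.4799  x^+=1.8847  v^+=0.5948  a^+=0.4036
step 4: x_pred=3.2071  r=-7.7371  x^+=0.3599  v^+=0.2146  a^+=-0.9740
step 5: x_pred=-0.3893  r=3.0493  x^+=0.7329  v^+=-0.8416  a^+=-0.4311
step 6: x_pred=-0.9849  r=-1.8051  x^+=-1.6492  v^+=-1.7077  a^+=-0.7525
step 7: x_pred=-5.0007  r=6.4907  x^+=-2.6121  v^+=-2.0013  a^+=0.4032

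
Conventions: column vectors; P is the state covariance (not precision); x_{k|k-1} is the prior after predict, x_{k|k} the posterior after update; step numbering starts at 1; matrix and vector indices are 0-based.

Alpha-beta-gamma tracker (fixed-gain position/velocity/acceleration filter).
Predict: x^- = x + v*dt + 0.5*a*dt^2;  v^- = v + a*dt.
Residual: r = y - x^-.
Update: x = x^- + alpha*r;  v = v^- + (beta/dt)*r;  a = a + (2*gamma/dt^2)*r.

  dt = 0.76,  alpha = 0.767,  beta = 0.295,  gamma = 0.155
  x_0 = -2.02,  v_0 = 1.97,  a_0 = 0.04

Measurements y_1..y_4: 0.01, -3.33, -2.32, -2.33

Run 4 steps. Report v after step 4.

step 1: x_pred=-0.5112  r=0.5212  x^+=-0.1115  v^+=2.2027  a^+=0.3198
step 2: x_pred=1.6550  r=-4.9850  x^+=-2.1685  v^+=0.5108  a^+=-2.3557
step 3: x_pred=-2.4606  r=0.1406  x^+=-2.3528  v^+=-1.2250  a^+=-2.2802
step 4: x_pred=-3.9423  r=1.6123  x^+=-2.7057  v^+=-2.3321  a^+=-1.4149

v_post = -2.3321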